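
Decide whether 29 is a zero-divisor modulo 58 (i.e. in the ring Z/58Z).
YES

gcd(29, 58) = 29 > 1, so 29 is not a unit in Z/58Z. In Z/nZ every nonzero non-unit is a zero-divisor: explicitly, take b = 58/gcd = 2 ≠ 0 (mod 58); then 29·2 = 58 = 1·58, i.e. 29·2 ≡ 0 (mod 58). So 29 is a zero-divisor.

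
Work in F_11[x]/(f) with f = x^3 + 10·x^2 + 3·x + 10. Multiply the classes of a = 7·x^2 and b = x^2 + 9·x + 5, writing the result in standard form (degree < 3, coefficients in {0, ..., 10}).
a · b ≡ 7·x^2 + 6·x + 4 (mod f(x))

Multiply as integer polynomials: a · b = 7·x^4 + 63·x^3 + 35·x^2. Reducing coefficients mod 11: a · b ≡ 7·x^4 + 8·x^3 + 2·x^2. Now divide by f(x) = x^3 + 10·x^2 + 3·x + 10 in F_11[x], eliminating the leading term at each step:
  leading term 7·x^4: subtract (7·x)·f(x) = 7·x^4 + 4·x^3 + 10·x^2 + 4·x, leaving 4·x^3 + 3·x^2 + 7·x (coefficients mod 11)
  leading term 4·x^3: subtract (4)·f(x) = 4·x^3 + 7·x^2 + x + 7, leaving 7·x^2 + 6·x + 4 (coefficients mod 11)
The degree is now < 3, so this is the remainder. Hence a · b ≡ 7·x^2 + 6·x + 4 in F_11[x]/(f).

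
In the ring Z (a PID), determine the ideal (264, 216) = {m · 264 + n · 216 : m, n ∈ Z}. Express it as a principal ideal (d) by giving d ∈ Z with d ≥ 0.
In the PID Z, (a, b) is generated by gcd(a, b). Compute gcd(264, 216) with the extended Euclidean algorithm, tracking rows (r, s, t) with s·264 + t·216 = r:
  row A: (264, 1, 0)   [1·264 + 0·216 = 264]
  row B: (216, 0, 1)   [0·264 + 1·216 = 216]
  264 = 1·216 + 48   → row C = row A − 1·row B = (48, 1, −1)   [check: 1·264 − 1·216 = 48]
  216 = 4·48 + 24   → row D = row B − 4·row C = (24, −4, 5)   [check: −4·264 + 5·216 = 24]
  48 = 2·24 + 0   → remainder 0, stop. gcd = 24 (last nonzero row D).
So gcd(264, 216) = 24, with Bézout identity −4·264 + 5·216 = 24. Containment (⊇): the Bézout identity exhibits 24 as an element of (264, 216), giving (24) ⊆ (264, 216). Containment (⊆): since 24 | 264 and 24 | 216 (264 = 24·11, 216 = 24·9), every Z-linear combination of 264 and 216 is divisible by 24, so (264, 216) ⊆ (24). Therefore (264, 216) = (24), d = 24.

Final answer: (264, 216) = (24); d = 24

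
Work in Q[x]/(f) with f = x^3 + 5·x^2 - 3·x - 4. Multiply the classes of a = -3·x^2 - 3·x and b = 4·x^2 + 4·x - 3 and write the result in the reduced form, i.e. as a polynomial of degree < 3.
a · b ≡ -219·x^2 + 69·x + 144 (mod f(x))

First multiply in Q[x] without reducing: a · b = -12·x^4 - 24·x^3 - 3·x^2 + 9·x. Now divide by f(x) = x^3 + 5·x^2 - 3·x - 4, eliminating the leading term at each step:
  leading term -12·x^4: subtract (-12·x)·f(x) = -12·x^4 - 60·x^3 + 36·x^2 + 48·x, leaving 36·x^3 - 39·x^2 - 39·x
  leading term 36·x^3: subtract (36)·f(x) = 36·x^3 + 180·x^2 - 108·x - 144, leaving -219·x^2 + 69·x + 144
The degree is now < 3, so this is the remainder. Hence a · b ≡ -219·x^2 + 69·x + 144 in Q[x]/(f).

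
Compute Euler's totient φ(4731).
φ(4731) = 2952

φ is multiplicative, with φ(p^e) = p^e − p^(e−1). Factorise 4731 = 3 · 19 · 83. Then
  φ(4731) = (3 − 1) · (19 − 1) · (83 − 1) = 2 · 18 · 82 = 2952.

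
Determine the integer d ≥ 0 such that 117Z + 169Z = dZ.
In the PID Z, (a, b) is generated by gcd(a, b). Compute gcd(169, 117) with the extended Euclidean algorithm, tracking rows (r, s, t) with s·169 + t·117 = r:
  row A: (169, 1, 0)   [1·169 + 0·117 = 169]
  row B: (117, 0, 1)   [0·169 + 1·117 = 117]
  169 = 1·117 + 52   → row C = row A − 1·row B = (52, 1, −1)   [check: 1·169 − 1·117 = 52]
  117 = 2·52 + 13   → row D = row B − 2·row C = (13, −2, 3)   [check: −2·169 + 3·117 = 13]
  52 = 4·13 + 0   → remainder 0, stop. gcd = 13 (last nonzero row D).
So gcd(117, 169) = 13, with Bézout identity −2·169 + 3·117 = 13. Containment (⊇): the Bézout identity exhibits 13 as an element of (117, 169), giving (13) ⊆ (117, 169). Containment (⊆): since 13 | 117 and 13 | 169 (117 = 13·9, 169 = 13·13), every Z-linear combination of 117 and 169 is divisible by 13, so (117, 169) ⊆ (13). Therefore (117, 169) = (13), d = 13.

Final answer: (117, 169) = (13); d = 13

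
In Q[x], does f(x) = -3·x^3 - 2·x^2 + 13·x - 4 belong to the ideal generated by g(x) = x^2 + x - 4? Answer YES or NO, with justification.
In Q[x] the ideal (g) consists of all multiples of g, so f ∈ (g) iff g | f, i.e. iff the remainder of f on division by g is 0. Divide f by g (g is monic, so eliminate the leading term of the running remainder at each step):
  leading term -3·x^3: subtract (-3·x)·g(x) = -3·x^3 - 3·x^2 + 12·x, leaving x^2 + x - 4
  leading term x^2: subtract (1)·g(x) = x^2 + x - 4, leaving 0
The remainder is 0, so f(x) = g(x) · h(x) with h(x) = 1 - 3·x. Hence g | f, i.e. f ∈ (g).

Final answer: YES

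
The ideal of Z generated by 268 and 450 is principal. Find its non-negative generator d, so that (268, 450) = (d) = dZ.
(268, 450) = (2); d = 2

In the PID Z, (a, b) is generated by gcd(a, b). Compute gcd(450, 268) with the extended Euclidean algorithm, tracking rows (r, s, t) with s·450 + t·268 = r:
  row A: (450, 1, 0)   [1·450 + 0·268 = 450]
  row B: (268, 0, 1)   [0·450 + 1·268 = 268]
  450 = 1·268 + 182   → row C = row A − 1·row B = (182, 1, −1)   [check: 1·450 − 1·268 = 182]
  268 = 1·182 + 86   → row D = row B − 1·row C = (86, −1, 2)   [check: −1·450 + 2·268 = 86]
  182 = 2·86 + 10   → row E = row C − 2·row D = (10, 3, −5)   [check: 3·450 − 5·268 = 10]
  86 = 8·10 + 6   → row F = row D − 8·row E = (6, −25, 42)   [check: −25·450 + 42·268 = 6]
  10 = 1·6 + 4   → row G = row E − 1·row F = (4, 28, −47)   [check: 28·450 − 47·268 = 4]
  6 = 1·4 + 2   → row H = row F − 1·row G = (2, −53, 89)   [check: −53·450 + 89·268 = 2]
  4 = 2·2 + 0   → remainder 0, stop. gcd = 2 (last nonzero row H).
So gcd(268, 450) = 2, with Bézout identity −53·450 + 89·268 = 2. Containment (⊇): the Bézout identity exhibits 2 as an element of (268, 450), giving (2) ⊆ (268, 450). Containment (⊆): since 2 | 268 and 2 | 450 (268 = 2·134, 450 = 2·225), every Z-linear combination of 268 and 450 is divisible by 2, so (268, 450) ⊆ (2). Therefore (268, 450) = (2), d = 2.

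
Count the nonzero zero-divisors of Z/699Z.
In Z/699Z each nonzero element is either a unit (gcd with 699 is 1) or a zero-divisor (gcd > 1). The number of units is φ(699): factorise 699 = 3 · 233, so φ(699) = (3 − 1) · (233 − 1) = 2 · 232 = 464. The nonzero elements number 699 − 1 = 698. Hence the nonzero zero-divisors number 698 − 464 = 234.

Final answer: Z/699Z has 234 nonzero zero-divisors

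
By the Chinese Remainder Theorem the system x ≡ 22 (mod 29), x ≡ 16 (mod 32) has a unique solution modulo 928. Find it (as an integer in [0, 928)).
The moduli 29, 32 are pairwise coprime, so by the CRT there is a unique solution mod 29·32 = 928.
Solve by successive substitution. Start with x ≡ 22 (mod 29).
  Combine with x ≡ 16 (mod 32): write x = 22 + 29·t and require 22 + 29·t ≡ 16 (mod 32), i.e. 29·t ≡ 16 − 22 ≡ 26 (mod 32). Since 29^(−1) ≡ 21 (mod 32), t ≡ 21·26 ≡ 2 (mod 32). So x ≡ 22 + 29·2 = 80 (mod 928).
Unique solution in [0, 928): x = 80.

Final answer: x ≡ 80 (mod 928); the representative in [0, 928) is 80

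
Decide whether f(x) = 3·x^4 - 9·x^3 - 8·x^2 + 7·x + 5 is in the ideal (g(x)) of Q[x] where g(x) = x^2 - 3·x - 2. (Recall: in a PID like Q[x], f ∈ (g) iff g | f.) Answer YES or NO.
NO

In Q[x] the ideal (g) consists of all multiples of g, so f ∈ (g) iff g | f, i.e. iff the remainder of f on division by g is 0. Divide f by g (g is monic, so eliminate the leading term of the running remainder at each step):
  leading term 3·x^4: subtract (3·x^2)·g(x) = 3·x^4 - 9·x^3 - 6·x^2, leaving -2·x^2 + 7·x + 5
  leading term -2·x^2: subtract (-2)·g(x) = -2·x^2 + 6·x + 4, leaving x + 1
The remainder r(x) = x + 1 ≠ 0 (and deg r < deg g), so g ∤ f, i.e. f ∉ (g).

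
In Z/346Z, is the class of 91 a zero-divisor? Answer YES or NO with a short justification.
NO

gcd(91, 346) = 1, so 91 is a unit in Z/346Z (it has a multiplicative inverse). A unit cannot be a zero-divisor: if 91·b ≡ 0 then multiplying both sides by 91^(−1) gives b ≡ 0. So 91 is not a zero-divisor.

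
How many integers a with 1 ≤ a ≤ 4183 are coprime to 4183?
4048

The number of a ∈ {1, ..., 4183} with gcd(a, 4183) = 1 is by definition Euler's totient φ(4183). φ is multiplicative, with φ(p^e) = p^e − p^(e−1). Factorise 4183 = 47 · 89. Then
  φ(4183) = (47 − 1) · (89 − 1) = 46 · 88 = 4048.
So there are 4048 such integers.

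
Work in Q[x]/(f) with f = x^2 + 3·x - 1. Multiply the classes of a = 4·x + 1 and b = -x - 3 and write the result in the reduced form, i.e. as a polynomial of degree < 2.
First multiply in Q[x] without reducing: a · b = -4·x^2 - 13·x - 3. Now divide by f(x) = x^2 + 3·x - 1, eliminating the leading term at each step:
  leading term -4·x^2: subtract (-4)·f(x) = -4·x^2 - 12·x + 4, leaving -x - 7
The degree is now < 2, so this is the remainder. Hence a · b ≡ -x - 7 in Q[x]/(f).

Final answer: a · b ≡ -x - 7 (mod f(x))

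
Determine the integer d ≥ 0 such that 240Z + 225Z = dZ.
In the PID Z, (a, b) is generated by gcd(a, b). Compute gcd(240, 225) with the extended Euclidean algorithm, tracking rows (r, s, t) with s·240 + t·225 = r:
  row A: (240, 1, 0)   [1·240 + 0·225 = 240]
  row B: (225, 0, 1)   [0·240 + 1·225 = 225]
  240 = 1·225 + 15   → row C = row A − 1·row B = (15, 1, −1)   [check: 1·240 − 1·225 = 15]
  225 = 15·15 + 0   → remainder 0, stop. gcd = 15 (last nonzero row C).
So gcd(240, 225) = 15, with Bézout identity 1·240 − 1·225 = 15. Containment (⊇): the Bézout identity exhibits 15 as an element of (240, 225), giving (15) ⊆ (240, 225). Containment (⊆): since 15 | 240 and 15 | 225 (240 = 15·16, 225 = 15·15), every Z-linear combination of 240 and 225 is divisible by 15, so (240, 225) ⊆ (15). Therefore (240, 225) = (15), d = 15.

Final answer: (240, 225) = (15); d = 15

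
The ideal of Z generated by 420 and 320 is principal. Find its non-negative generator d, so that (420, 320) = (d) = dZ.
In the PID Z, (a, b) is generated by gcd(a, b). Compute gcd(420, 320) with the extended Euclidean algorithm, tracking rows (r, s, t) with s·420 + t·320 = r:
  row A: (420, 1, 0)   [1·420 + 0·320 = 420]
  row B: (320, 0, 1)   [0·420 + 1·320 = 320]
  420 = 1·320 + 100   → row C = row A − 1·row B = (100, 1, −1)   [check: 1·420 − 1·320 = 100]
  320 = 3·100 + 20   → row D = row B − 3·row C = (20, −3, 4)   [check: −3·420 + 4·320 = 20]
  100 = 5·20 + 0   → remainder 0, stop. gcd = 20 (last nonzero row D).
So gcd(420, 320) = 20, with Bézout identity −3·420 + 4·320 = 20. Containment (⊇): the Bézout identity exhibits 20 as an element of (420, 320), giving (20) ⊆ (420, 320). Containment (⊆): since 20 | 420 and 20 | 320 (420 = 20·21, 320 = 20·16), every Z-linear combination of 420 and 320 is divisible by 20, so (420, 320) ⊆ (20). Therefore (420, 320) = (20), d = 20.

Final answer: (420, 320) = (20); d = 20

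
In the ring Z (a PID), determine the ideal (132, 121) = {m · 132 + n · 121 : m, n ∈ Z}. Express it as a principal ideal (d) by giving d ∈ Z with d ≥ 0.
(132, 121) = (11); d = 11

In the PID Z, (a, b) is generated by gcd(a, b). Compute gcd(132, 121) with the extended Euclidean algorithm, tracking rows (r, s, t) with s·132 + t·121 = r:
  row A: (132, 1, 0)   [1·132 + 0·121 = 132]
  row B: (121, 0, 1)   [0·132 + 1·121 = 121]
  132 = 1·121 + 11   → row C = row A − 1·row B = (11, 1, −1)   [check: 1·132 − 1·121 = 11]
  121 = 11·11 + 0   → remainder 0, stop. gcd = 11 (last nonzero row C).
So gcd(132, 121) = 11, with Bézout identity 1·132 − 1·121 = 11. Containment (⊇): the Bézout identity exhibits 11 as an element of (132, 121), giving (11) ⊆ (132, 121). Containment (⊆): since 11 | 132 and 11 | 121 (132 = 11·12, 121 = 11·11), every Z-linear combination of 132 and 121 is divisible by 11, so (132, 121) ⊆ (11). Therefore (132, 121) = (11), d = 11.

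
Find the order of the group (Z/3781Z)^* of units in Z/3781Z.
|(Z/3781Z)^*| = 3564

(Z/3781Z)^* consists of the classes a with gcd(a, 3781) = 1, so its order is φ(3781). φ is multiplicative, with φ(p^e) = p^e − p^(e−1). Factorise 3781 = 19 · 199. Then
  φ(3781) = (19 − 1) · (199 − 1) = 18 · 198 = 3564.
Thus |(Z/3781Z)^*| = 3564.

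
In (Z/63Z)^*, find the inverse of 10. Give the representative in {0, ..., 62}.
Apply the extended Euclidean algorithm to (63, 10), tracking rows (r, s, t) with s·63 + t·10 = r. Each division r_prev = q·r_cur + r_new produces the new row as (previous row) − q·(current row):
  row A: (63, 1, 0)   [1·63 + 0·10 = 63]
  row B: (10, 0, 1)   [0·63 + 1·10 = 10]
  63 = 6·10 + 3   → row C = row A − 6·row B = (3, 1, −6)   [check: 1·63 − 6·10 = 3]
  10 = 3·3 + 1   → row D = row B − 3·row C = (1, −3, 19)   [check: −3·63 + 19·10 = 1]
  3 = 3·1 + 0   → remainder 0, stop. gcd = 1 (last nonzero row D).
The gcd is 1, so 10 is invertible mod 63. The last nonzero row gives −3·63 + 19·10 = 1, so t = 19. So 10^(−1) ≡ 19 (mod 63). Verify: 10 · 19 = 190 ≡ 1 (mod 63). ✓

Final answer: 10^(−1) ≡ 19 (mod 63)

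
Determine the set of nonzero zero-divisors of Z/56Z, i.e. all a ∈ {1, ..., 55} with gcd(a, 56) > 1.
An element a ∈ Z/56Z (with a ≠ 0) is a zero-divisor iff gcd(a, 56) > 1 (because a is a unit precisely when gcd(a, n) = 1, and in Z/nZ every nonzero, non-unit element is a zero-divisor). Scan a = 1, ..., 55 and keep those with gcd(a, 56) > 1:
  gcd(2, 56) = 2, gcd(4, 56) = 4, gcd(6, 56) = 2, gcd(7, 56) = 7, gcd(8, 56) = 8, gcd(10, 56) = 2, gcd(12, 56) = 4, gcd(14, 56) = 14, gcd(16, 56) = 8, gcd(18, 56) = 2, gcd(20, 56) = 4, gcd(21, 56) = 7, gcd(22, 56) = 2, gcd(24, 56) = 8, gcd(26, 56) = 2, gcd(28, 56) = 28, gcd(30, 56) = 2, gcd(32, 56) = 8, gcd(34, 56) = 2, gcd(35, 56) = 7, gcd(36, 56) = 4, gcd(38, 56) = 2, gcd(40, 56) = 8, gcd(42, 56) = 14, gcd(44, 56) = 4, gcd(46, 56) = 2, gcd(48, 56) = 8, gcd(49, 56) = 7, gcd(50, 56) = 2, gcd(52, 56) = 4, gcd(54, 56) = 2.
All other a ∈ {1, ..., 55} have gcd(a, 56) = 1 and are units. So the nonzero zero-divisors are exactly the 31 values of a appearing in this scan.

Final answer: nonzero zero-divisors of Z/56Z = {2, 4, 6, 7, 8, 10, 12, 14, 16, 18, 20, 21, 22, 24, 26, 28, 30, 32, 34, 35, 36, 38, 40, 42, 44, 46, 48, 49, 50, 52, 54}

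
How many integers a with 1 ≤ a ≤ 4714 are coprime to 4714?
2356

The number of a ∈ {1, ..., 4714} with gcd(a, 4714) = 1 is by definition Euler's totient φ(4714). φ is multiplicative, with φ(p^e) = p^e − p^(e−1). Factorise 4714 = 2 · 2357. Then
  φ(4714) = (2 − 1) · (2357 − 1) = 1 · 2356 = 2356.
So there are 2356 such integers.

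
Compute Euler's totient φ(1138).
φ is multiplicative, with φ(p^e) = p^e − p^(e−1). Factorise 1138 = 2 · 569. Then
  φ(1138) = (2 − 1) · (569 − 1) = 1 · 568 = 568.

Final answer: φ(1138) = 568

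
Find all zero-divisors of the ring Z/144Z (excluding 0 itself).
nonzero zero-divisors of Z/144Z = {2, 3, 4, 6, 8, 9, 10, 12, 14, 15, 16, 18, 20, 21, 22, 24, 26, 27, 28, 30, 32, 33, 34, 36, 38, 39, 40, 42, 44, 45, 46, 48, 50, 51, 52, 54, 56, 57, 58, 60, 62, 63, 64, 66, 68, 69, 70, 72, 74, 75, 76, 78, 80, 81, 82, 84, 86, 87, 88, 90, 92, 93, 94, 96, 98, 99, 100, 102, 104, 105, 106, 108, 110, 111, 112, 114, 116, 117, 118, 120, 122, 123, 124, 126, 128, 129, 130, 132, 134, 135, 136, 138, 140, 141, 142}

An element a ∈ Z/144Z (with a ≠ 0) is a zero-divisor iff gcd(a, 144) > 1 (because a is a unit precisely when gcd(a, n) = 1, and in Z/nZ every nonzero, non-unit element is a zero-divisor). Scan a = 1, ..., 143 and keep those with gcd(a, 144) > 1:
  gcd(2, 144) = 2, gcd(3, 144) = 3, gcd(4, 144) = 4, gcd(6, 144) = 6, gcd(8, 144) = 8, gcd(9, 144) = 9, gcd(10, 144) = 2, gcd(12, 144) = 12, gcd(14, 144) = 2, gcd(15, 144) = 3, gcd(16, 144) = 16, gcd(18, 144) = 18, gcd(20, 144) = 4, gcd(21, 144) = 3, gcd(22, 144) = 2, gcd(24, 144) = 24, gcd(26, 144) = 2, gcd(27, 144) = 9, gcd(28, 144) = 4, gcd(30, 144) = 6, gcd(32, 144) = 16, gcd(33, 144) = 3, gcd(34, 144) = 2, gcd(36, 144) = 36, gcd(38, 144) = 2, gcd(39, 144) = 3, gcd(40, 144) = 8, gcd(42, 144) = 6, gcd(44, 144) = 4, gcd(45, 144) = 9, gcd(46, 144) = 2, gcd(48, 144) = 48, gcd(50, 144) = 2, gcd(51, 144) = 3, gcd(52, 144) = 4, gcd(54, 144) = 18, gcd(56, 144) = 8, gcd(57, 144) = 3, gcd(58, 144) = 2, gcd(60, 144) = 12, gcd(62, 144) = 2, gcd(63, 144) = 9, gcd(64, 144) = 16, gcd(66, 144) = 6, gcd(68, 144) = 4, gcd(69, 144) = 3, gcd(70, 144) = 2, gcd(72, 144) = 72, gcd(74, 144) = 2, gcd(75, 144) = 3, gcd(76, 144) = 4, gcd(78, 144) = 6, gcd(80, 144) = 16, gcd(81, 144) = 9, gcd(82, 144) = 2, gcd(84, 144) = 12, gcd(86, 144) = 2, gcd(87, 144) = 3, gcd(88, 144) = 8, gcd(90, 144) = 18, gcd(92, 144) = 4, gcd(93, 144) = 3, gcd(94, 144) = 2, gcd(96, 144) = 48, gcd(98, 144) = 2, gcd(99, 144) = 9, gcd(100, 144) = 4, gcd(102, 144) = 6, gcd(104, 144) = 8, gcd(105, 144) = 3, gcd(106, 144) = 2, gcd(108, 144) = 36, gcd(110, 144) = 2, gcd(111, 144) = 3, gcd(112, 144) = 16, gcd(114, 144) = 6, gcd(116, 144) = 4, gcd(117, 144) = 9, gcd(118, 144) = 2, gcd(120, 144) = 24, gcd(122, 144) = 2, gcd(123, 144) = 3, gcd(124, 144) = 4, gcd(126, 144) = 18, gcd(128, 144) = 16, gcd(129, 144) = 3, gcd(130, 144) = 2, gcd(132, 144) = 12, gcd(134, 144) = 2, gcd(135, 144) = 9, gcd(136, 144) = 8, gcd(138, 144) = 6, gcd(140, 144) = 4, gcd(141, 144) = 3, gcd(142, 144) = 2.
All other a ∈ {1, ..., 143} have gcd(a, 144) = 1 and are units. So the nonzero zero-divisors are exactly the 95 values of a appearing in this scan.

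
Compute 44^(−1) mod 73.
44^(−1) ≡ 5 (mod 73)

Apply the extended Euclidean algorithm to (73, 44), tracking rows (r, s, t) with s·73 + t·44 = r. Each division r_prev = q·r_cur + r_new produces the new row as (previous row) − q·(current row):
  row A: (73, 1, 0)   [1·73 + 0·44 = 73]
  row B: (44, 0, 1)   [0·73 + 1·44 = 44]
  73 = 1·44 + 29   → row C = row A − 1·row B = (29, 1, −1)   [check: 1·73 − 1·44 = 29]
  44 = 1·29 + 15   → row D = row B − 1·row C = (15, −1, 2)   [check: −1·73 + 2·44 = 15]
  29 = 1·15 + 14   → row E = row C − 1·row D = (14, 2, −3)   [check: 2·73 − 3·44 = 14]
  15 = 1·14 + 1   → row F = row D − 1·row E = (1, −3, 5)   [check: −3·73 + 5·44 = 1]
  14 = 14·1 + 0   → remainder 0, stop. gcd = 1 (last nonzero row F).
The gcd is 1, so 44 is invertible mod 73. The last nonzero row gives −3·73 + 5·44 = 1, so t = 5. So 44^(−1) ≡ 5 (mod 73). Verify: 44 · 5 = 220 ≡ 1 (mod 73). ✓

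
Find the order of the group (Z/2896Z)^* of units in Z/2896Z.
(Z/2896Z)^* consists of the classes a with gcd(a, 2896) = 1, so its order is φ(2896). φ is multiplicative, with φ(p^e) = p^e − p^(e−1). Factorise 2896 = 2^4 · 181. Then
  φ(2896) = (2^4 − 2^3) · (181 − 1) = 8 · 180 = 1440.
Thus |(Z/2896Z)^*| = 1440.

Final answer: |(Z/2896Z)^*| = 1440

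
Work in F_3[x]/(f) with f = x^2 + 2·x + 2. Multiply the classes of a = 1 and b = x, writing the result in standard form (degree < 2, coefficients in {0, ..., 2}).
Multiply as integer polynomials: a · b = x. Reducing coefficients mod 3: a · b ≡ x. This already has degree < 2, so no reduction by f is needed. Hence a · b ≡ x in F_3[x]/(f).

Final answer: a · b ≡ x (mod f(x))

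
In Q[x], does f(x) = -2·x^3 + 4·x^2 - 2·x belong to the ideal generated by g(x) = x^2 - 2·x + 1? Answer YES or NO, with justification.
YES

In Q[x] the ideal (g) consists of all multiples of g, so f ∈ (g) iff g | f, i.e. iff the remainder of f on division by g is 0. Divide f by g (g is monic, so eliminate the leading term of the running remainder at each step):
  leading term -2·x^3: subtract (-2·x)·g(x) = -2·x^3 + 4·x^2 - 2·x, leaving 0
The remainder is 0, so f(x) = g(x) · h(x) with h(x) = -2·x. Hence g | f, i.e. f ∈ (g).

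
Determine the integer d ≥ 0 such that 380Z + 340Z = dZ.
In the PID Z, (a, b) is generated by gcd(a, b). Compute gcd(380, 340) with the extended Euclidean algorithm, tracking rows (r, s, t) with s·380 + t·340 = r:
  row A: (380, 1, 0)   [1·380 + 0·340 = 380]
  row B: (340, 0, 1)   [0·380 + 1·340 = 340]
  380 = 1·340 + 40   → row C = row A − 1·row B = (40, 1, −1)   [check: 1·380 − 1·340 = 40]
  340 = 8·40 + 20   → row D = row B − 8·row C = (20, −8, 9)   [check: −8·380 + 9·340 = 20]
  40 = 2·20 + 0   → remainder 0, stop. gcd = 20 (last nonzero row D).
So gcd(380, 340) = 20, with Bézout identity −8·380 + 9·340 = 20. Containment (⊇): the Bézout identity exhibits 20 as an element of (380, 340), giving (20) ⊆ (380, 340). Containment (⊆): since 20 | 380 and 20 | 340 (380 = 20·19, 340 = 20·17), every Z-linear combination of 380 and 340 is divisible by 20, so (380, 340) ⊆ (20). Therefore (380, 340) = (20), d = 20.

Final answer: (380, 340) = (20); d = 20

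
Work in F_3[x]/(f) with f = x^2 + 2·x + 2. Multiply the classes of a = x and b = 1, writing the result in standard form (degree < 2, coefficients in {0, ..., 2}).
Multiply as integer polynomials: a · b = x. Reducing coefficients mod 3: a · b ≡ x. This already has degree < 2, so no reduction by f is needed. Hence a · b ≡ x in F_3[x]/(f).

Final answer: a · b ≡ x (mod f(x))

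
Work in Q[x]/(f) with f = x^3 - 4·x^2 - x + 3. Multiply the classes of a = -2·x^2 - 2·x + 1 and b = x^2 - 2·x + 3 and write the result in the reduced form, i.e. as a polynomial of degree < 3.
First multiply in Q[x] without reducing: a · b = -2·x^4 + 2·x^3 - x^2 - 8·x + 3. Now divide by f(x) = x^3 - 4·x^2 - x + 3, eliminating the leading term at each step:
  leading term -2·x^4: subtract (-2·x)·f(x) = -2·x^4 + 8·x^3 + 2·x^2 - 6·x, leaving -6·x^3 - 3·x^2 - 2·x + 3
  leading term -6·x^3: subtract (-6)·f(x) = -6·x^3 + 24·x^2 + 6·x - 18, leaving -27·x^2 - 8·x + 21
The degree is now < 3, so this is the remainder. Hence a · b ≡ -27·x^2 - 8·x + 21 in Q[x]/(f).

Final answer: a · b ≡ -27·x^2 - 8·x + 21 (mod f(x))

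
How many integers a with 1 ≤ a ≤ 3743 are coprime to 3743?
The number of a ∈ {1, ..., 3743} with gcd(a, 3743) = 1 is by definition Euler's totient φ(3743). φ is multiplicative, with φ(p^e) = p^e − p^(e−1). Factorise 3743 = 19 · 197. Then
  φ(3743) = (19 − 1) · (197 − 1) = 18 · 196 = 3528.
So there are 3528 such integers.

Final answer: 3528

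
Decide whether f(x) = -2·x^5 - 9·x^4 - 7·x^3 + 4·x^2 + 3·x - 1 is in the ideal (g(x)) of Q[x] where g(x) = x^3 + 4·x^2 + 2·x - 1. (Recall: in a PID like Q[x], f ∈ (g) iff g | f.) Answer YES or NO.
YES

In Q[x] the ideal (g) consists of all multiples of g, so f ∈ (g) iff g | f, i.e. iff the remainder of f on division by g is 0. Divide f by g (g is monic, so eliminate the leading term of the running remainder at each step):
  leading term -2·x^5: subtract (-2·x^2)·g(x) = -2·x^5 - 8·x^4 - 4·x^3 + 2·x^2, leaving -x^4 - 3·x^3 + 2·x^2 + 3·x - 1
  leading term -x^4: subtract (-x)·g(x) = -x^4 - 4·x^3 - 2·x^2 + x, leaving x^3 + 4·x^2 + 2·x - 1
  leading term x^3: subtract (1)·g(x) = x^3 + 4·x^2 + 2·x - 1, leaving 0
The remainder is 0, so f(x) = g(x) · h(x) with h(x) = -2·x^2 - x + 1. Hence g | f, i.e. f ∈ (g).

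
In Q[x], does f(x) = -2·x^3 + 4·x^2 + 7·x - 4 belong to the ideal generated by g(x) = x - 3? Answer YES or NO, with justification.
In Q[x] the ideal (g) consists of all multiples of g, so f ∈ (g) iff g | f, i.e. iff the remainder of f on division by g is 0. Divide f by g (g is monic, so eliminate the leading term of the running remainder at each step):
  leading term -2·x^3: subtract (-2·x^2)·g(x) = -2·x^3 + 6·x^2, leaving -2·x^2 + 7·x - 4
  leading term -2·x^2: subtract (-2·x)·g(x) = -2·x^2 + 6·x, leaving x - 4
  leading term x: subtract (1)·g(x) = x - 3, leaving -1
The remainder r(x) = -1 ≠ 0 (and deg r < deg g), so g ∤ f, i.e. f ∉ (g).

Final answer: NO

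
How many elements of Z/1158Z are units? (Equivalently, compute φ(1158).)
Z/1158Z has φ(1158) = 384 units

An element a ∈ Z/1158Z is a unit iff gcd(a, 1158) = 1, so the number of units is φ(1158). φ is multiplicative, with φ(p^e) = p^e − p^(e−1). Factorise 1158 = 2 · 3 · 193. Then
  φ(1158) = (2 − 1) · (3 − 1) · (193 − 1) = 1 · 2 · 192 = 384.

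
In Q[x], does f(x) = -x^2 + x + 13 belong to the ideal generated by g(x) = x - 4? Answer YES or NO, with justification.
NO

In Q[x] the ideal (g) consists of all multiples of g, so f ∈ (g) iff g | f, i.e. iff the remainder of f on division by g is 0. Divide f by g (g is monic, so eliminate the leading term of the running remainder at each step):
  leading term -x^2: subtract (-x)·g(x) = -x^2 + 4·x, leaving 13 - 3·x
  leading term -3·x: subtract (-3)·g(x) = 12 - 3·x, leaving 1
The remainder r(x) = 1 ≠ 0 (and deg r < deg g), so g ∤ f, i.e. f ∉ (g).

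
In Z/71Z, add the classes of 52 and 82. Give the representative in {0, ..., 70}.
63

Reduce the summands first: 82 ≡ 11 (mod 71), so 52 + 82 ≡ 52 + 11 (mod 71). 52 + 11 = 63; 63 = 0·71 + 63, so (52 + 82) mod 71 = 63.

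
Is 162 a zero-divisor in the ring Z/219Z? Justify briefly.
gcd(162, 219) = 3 > 1, so 162 is not a unit in Z/219Z. In Z/nZ every nonzero non-unit is a zero-divisor: explicitly, take b = 219/gcd = 73 ≠ 0 (mod 219); then 162·73 = 11826 = 54·219, i.e. 162·73 ≡ 0 (mod 219). So 162 is a zero-divisor.

Final answer: YES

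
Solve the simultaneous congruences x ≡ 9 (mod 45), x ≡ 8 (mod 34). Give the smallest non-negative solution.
The moduli 45, 34 are pairwise coprime, so by the CRT there is a unique solution mod 45·34 = 1530.
Solve by successive substitution. Start with x ≡ 9 (mod 45).
  Combine with x ≡ 8 (mod 34): write x = 9 + 45·t and require 9 + 45·t ≡ 8 (mod 34), i.e. 45·t ≡ 8 − 9 ≡ 33 (mod 34). Since 45^(−1) ≡ 31 (mod 34) (45 ≡ 11 (mod 34)), t ≡ 31·33 ≡ 3 (mod 34). So x ≡ 9 + 45·3 = 144 (mod 1530).
Unique solution in [0, 1530): x = 144.

Final answer: x ≡ 144 (mod 1530); the representative in [0, 1530) is 144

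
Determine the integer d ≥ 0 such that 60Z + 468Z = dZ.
(60, 468) = (12); d = 12

In the PID Z, (a, b) is generated by gcd(a, b). Compute gcd(468, 60) with the extended Euclidean algorithm, tracking rows (r, s, t) with s·468 + t·60 = r:
  row A: (468, 1, 0)   [1·468 + 0·60 = 468]
  row B: (60, 0, 1)   [0·468 + 1·60 = 60]
  468 = 7·60 + 48   → row C = row A − 7·row B = (48, 1, −7)   [check: 1·468 − 7·60 = 48]
  60 = 1·48 + 12   → row D = row B − 1·row C = (12, −1, 8)   [check: −1·468 + 8·60 = 12]
  48 = 4·12 + 0   → remainder 0, stop. gcd = 12 (last nonzero row D).
So gcd(60, 468) = 12, with Bézout identity −1·468 + 8·60 = 12. Containment (⊇): the Bézout identity exhibits 12 as an element of (60, 468), giving (12) ⊆ (60, 468). Containment (⊆): since 12 | 60 and 12 | 468 (60 = 12·5, 468 = 12·39), every Z-linear combination of 60 and 468 is divisible by 12, so (60, 468) ⊆ (12). Therefore (60, 468) = (12), d = 12.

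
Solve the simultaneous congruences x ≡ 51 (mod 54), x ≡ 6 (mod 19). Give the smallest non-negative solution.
x ≡ 861 (mod 1026); the representative in [0, 1026) is 861

The moduli 54, 19 are pairwise coprime, so by the CRT there is a unique solution mod 54·19 = 1026.
Solve by successive substitution. Start with x ≡ 51 (mod 54).
  Combine with x ≡ 6 (mod 19): write x = 51 + 54·t and require 51 + 54·t ≡ 6 (mod 19), i.e. 54·t ≡ 6 − 51 ≡ 12 (mod 19). Since 54^(−1) ≡ 6 (mod 19) (54 ≡ 16 (mod 19)), t ≡ 6·12 ≡ 15 (mod 19). So x ≡ 51 + 54·15 = 861 (mod 1026).
Unique solution in [0, 1026): x = 861.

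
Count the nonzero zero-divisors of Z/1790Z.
In Z/1790Z each nonzero element is either a unit (gcd with 1790 is 1) or a zero-divisor (gcd > 1). The number of units is φ(1790): factorise 1790 = 2 · 5 · 179, so φ(1790) = (2 − 1) · (5 − 1) · (179 − 1) = 1 · 4 · 178 = 712. The nonzero elements number 1790 − 1 = 1789. Hence the nonzero zero-divisors number 1789 − 712 = 1077.

Final answer: Z/1790Z has 1077 nonzero zero-divisors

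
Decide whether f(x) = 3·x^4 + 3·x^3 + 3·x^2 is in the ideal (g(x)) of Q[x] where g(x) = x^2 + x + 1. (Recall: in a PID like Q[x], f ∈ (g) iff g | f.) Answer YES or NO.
YES

In Q[x] the ideal (g) consists of all multiples of g, so f ∈ (g) iff g | f, i.e. iff the remainder of f on division by g is 0. Divide f by g (g is monic, so eliminate the leading term of the running remainder at each step):
  leading term 3·x^4: subtract (3·x^2)·g(x) = 3·x^4 + 3·x^3 + 3·x^2, leaving 0
The remainder is 0, so f(x) = g(x) · h(x) with h(x) = 3·x^2. Hence g | f, i.e. f ∈ (g).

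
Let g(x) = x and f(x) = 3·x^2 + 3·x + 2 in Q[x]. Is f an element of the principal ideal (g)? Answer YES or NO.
NO

In Q[x] the ideal (g) consists of all multiples of g, so f ∈ (g) iff g | f, i.e. iff the remainder of f on division by g is 0. Divide f by g (g is monic, so eliminate the leading term of the running remainder at each step):
  leading term 3·x^2: subtract (3·x)·g(x) = 3·x^2, leaving 3·x + 2
  leading term 3·x: subtract (3)·g(x) = 3·x, leaving 2
The remainder r(x) = 2 ≠ 0 (and deg r < deg g), so g ∤ f, i.e. f ∉ (g).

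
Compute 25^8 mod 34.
Use repeated squaring. Binary(8) = 1000. Walk through the bits of the exponent 8 left-to-right: at each bit after the leading one, square the running value, then multiply by 25 if the bit is 1 (always reducing mod 34):
  bit 1 = 1 (leading): start with 25.
  bit 2 = 0: square 25^2 = 625 ≡ 13 (mod 34).
  bit 3 = 0: square 13^2 = 169 ≡ 33 (mod 34).
  bit 4 = 0: square 33^2 = 1089 ≡ 1 (mod 34).
Final value: 25^8 ≡ 1 (mod 34).

Final answer: 1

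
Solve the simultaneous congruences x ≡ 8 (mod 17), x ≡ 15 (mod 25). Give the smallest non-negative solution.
x ≡ 365 (mod 425); the representative in [0, 425) is 365

The moduli 17, 25 are pairwise coprime, so by the CRT there is a unique solution mod 17·25 = 425.
Solve by successive substitution. Start with x ≡ 8 (mod 17).
  Combine with x ≡ 15 (mod 25): write x = 8 + 17·t and require 8 + 17·t ≡ 15 (mod 25), i.e. 17·t ≡ 15 − 8 ≡ 7 (mod 25). Since 17^(−1) ≡ 3 (mod 25), t ≡ 3·7 ≡ 21 (mod 25). So x ≡ 8 + 17·21 = 365 (mod 425).
Unique solution in [0, 425): x = 365.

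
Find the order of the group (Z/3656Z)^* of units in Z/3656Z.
(Z/3656Z)^* consists of the classes a with gcd(a, 3656) = 1, so its order is φ(3656). φ is multiplicative, with φ(p^e) = p^e − p^(e−1). Factorise 3656 = 2^3 · 457. Then
  φ(3656) = (2^3 − 2^2) · (457 − 1) = 4 · 456 = 1824.
Thus |(Z/3656Z)^*| = 1824.

Final answer: |(Z/3656Z)^*| = 1824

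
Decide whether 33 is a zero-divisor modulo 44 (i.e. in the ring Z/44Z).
YES

gcd(33, 44) = 11 > 1, so 33 is not a unit in Z/44Z. In Z/nZ every nonzero non-unit is a zero-divisor: explicitly, take b = 44/gcd = 4 ≠ 0 (mod 44); then 33·4 = 132 = 3·44, i.e. 33·4 ≡ 0 (mod 44). So 33 is a zero-divisor.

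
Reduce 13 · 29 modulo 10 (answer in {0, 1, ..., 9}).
7

Reduce the factors first: 13 ≡ 3, 29 ≡ 9 (mod 10), so 13 · 29 ≡ 3 · 9 (mod 10). 3 · 9 = 27. Dividing by 10: 27 = 2·10 + 7. So (13 · 29) mod 10 = 7.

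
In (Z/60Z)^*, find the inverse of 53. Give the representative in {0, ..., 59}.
Apply the extended Euclidean algorithm to (60, 53), tracking rows (r, s, t) with s·60 + t·53 = r. Each division r_prev = q·r_cur + r_new produces the new row as (previous row) − q·(current row):
  row A: (60, 1, 0)   [1·60 + 0·53 = 60]
  row B: (53, 0, 1)   [0·60 + 1·53 = 53]
  60 = 1·53 + 7   → row C = row A − 1·row B = (7, 1, −1)   [check: 1·60 − 1·53 = 7]
  53 = 7·7 + 4   → row D = row B − 7·row C = (4, −7, 8)   [check: −7·60 + 8·53 = 4]
  7 = 1·4 + 3   → row E = row C − 1·row D = (3, 8, −9)   [check: 8·60 − 9·53 = 3]
  4 = 1·3 + 1   → row F = row D − 1·row E = (1, −15, 17)   [check: −15·60 + 17·53 = 1]
  3 = 3·1 + 0   → remainder 0, stop. gcd = 1 (last nonzero row F).
The gcd is 1, so 53 is invertible mod 60. The last nonzero row gives −15·60 + 17·53 = 1, so t = 17. So 53^(−1) ≡ 17 (mod 60). Verify: 53 · 17 = 901 ≡ 1 (mod 60). ✓

Final answer: 53^(−1) ≡ 17 (mod 60)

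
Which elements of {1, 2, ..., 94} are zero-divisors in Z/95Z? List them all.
nonzero zero-divisors of Z/95Z = {5, 10, 15, 19, 20, 25, 30, 35, 38, 40, 45, 50, 55, 57, 60, 65, 70, 75, 76, 80, 85, 90}

An element a ∈ Z/95Z (with a ≠ 0) is a zero-divisor iff gcd(a, 95) > 1 (because a is a unit precisely when gcd(a, n) = 1, and in Z/nZ every nonzero, non-unit element is a zero-divisor). Scan a = 1, ..., 94 and keep those with gcd(a, 95) > 1:
  gcd(5, 95) = 5, gcd(10, 95) = 5, gcd(15, 95) = 5, gcd(19, 95) = 19, gcd(20, 95) = 5, gcd(25, 95) = 5, gcd(30, 95) = 5, gcd(35, 95) = 5, gcd(38, 95) = 19, gcd(40, 95) = 5, gcd(45, 95) = 5, gcd(50, 95) = 5, gcd(55, 95) = 5, gcd(57, 95) = 19, gcd(60, 95) = 5, gcd(65, 95) = 5, gcd(70, 95) = 5, gcd(75, 95) = 5, gcd(76, 95) = 19, gcd(80, 95) = 5, gcd(85, 95) = 5, gcd(90, 95) = 5.
All other a ∈ {1, ..., 94} have gcd(a, 95) = 1 and are units. So the nonzero zero-divisors are exactly the 22 values of a appearing in this scan.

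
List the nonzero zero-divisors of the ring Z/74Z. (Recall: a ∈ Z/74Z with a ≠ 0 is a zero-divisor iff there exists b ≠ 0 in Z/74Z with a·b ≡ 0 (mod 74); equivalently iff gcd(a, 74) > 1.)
nonzero zero-divisors of Z/74Z = {2, 4, 6, 8, 10, 12, 14, 16, 18, 20, 22, 24, 26, 28, 30, 32, 34, 36, 37, 38, 40, 42, 44, 46, 48, 50, 52, 54, 56, 58, 60, 62, 64, 66, 68, 70, 72}

An element a ∈ Z/74Z (with a ≠ 0) is a zero-divisor iff gcd(a, 74) > 1 (because a is a unit precisely when gcd(a, n) = 1, and in Z/nZ every nonzero, non-unit element is a zero-divisor). Scan a = 1, ..., 73 and keep those with gcd(a, 74) > 1:
  gcd(2, 74) = 2, gcd(4, 74) = 2, gcd(6, 74) = 2, gcd(8, 74) = 2, gcd(10, 74) = 2, gcd(12, 74) = 2, gcd(14, 74) = 2, gcd(16, 74) = 2, gcd(18, 74) = 2, gcd(20, 74) = 2, gcd(22, 74) = 2, gcd(24, 74) = 2, gcd(26, 74) = 2, gcd(28, 74) = 2, gcd(30, 74) = 2, gcd(32, 74) = 2, gcd(34, 74) = 2, gcd(36, 74) = 2, gcd(37, 74) = 37, gcd(38, 74) = 2, gcd(40, 74) = 2, gcd(42, 74) = 2, gcd(44, 74) = 2, gcd(46, 74) = 2, gcd(48, 74) = 2, gcd(50, 74) = 2, gcd(52, 74) = 2, gcd(54, 74) = 2, gcd(56, 74) = 2, gcd(58, 74) = 2, gcd(60, 74) = 2, gcd(62, 74) = 2, gcd(64, 74) = 2, gcd(66, 74) = 2, gcd(68, 74) = 2, gcd(70, 74) = 2, gcd(72, 74) = 2.
All other a ∈ {1, ..., 73} have gcd(a, 74) = 1 and are units. So the nonzero zero-divisors are exactly the 37 values of a appearing in this scan.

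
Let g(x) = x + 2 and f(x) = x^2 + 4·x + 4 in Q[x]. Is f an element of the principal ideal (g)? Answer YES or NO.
In Q[x] the ideal (g) consists of all multiples of g, so f ∈ (g) iff g | f, i.e. iff the remainder of f on division by g is 0. Divide f by g (g is monic, so eliminate the leading term of the running remainder at each step):
  leading term x^2: subtract (x)·g(x) = x^2 + 2·x, leaving 2·x + 4
  leading term 2·x: subtract (2)·g(x) = 2·x + 4, leaving 0
The remainder is 0, so f(x) = g(x) · h(x) with h(x) = x + 2. Hence g | f, i.e. f ∈ (g).

Final answer: YES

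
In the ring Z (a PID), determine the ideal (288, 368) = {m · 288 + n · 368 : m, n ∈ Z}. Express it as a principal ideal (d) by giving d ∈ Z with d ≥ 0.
(288, 368) = (16); d = 16

In the PID Z, (a, b) is generated by gcd(a, b). Compute gcd(368, 288) with the extended Euclidean algorithm, tracking rows (r, s, t) with s·368 + t·288 = r:
  row A: (368, 1, 0)   [1·368 + 0·288 = 368]
  row B: (288, 0, 1)   [0·368 + 1·288 = 288]
  368 = 1·288 + 80   → row C = row A − 1·row B = (80, 1, −1)   [check: 1·368 − 1·288 = 80]
  288 = 3·80 + 48   → row D = row B − 3·row C = (48, −3, 4)   [check: −3·368 + 4·288 = 48]
  80 = 1·48 + 32   → row E = row C − 1·row D = (32, 4, −5)   [check: 4·368 − 5·288 = 32]
  48 = 1·32 + 16   → row F = row D − 1·row E = (16, −7, 9)   [check: −7·368 + 9·288 = 16]
  32 = 2·16 + 0   → remainder 0, stop. gcd = 16 (last nonzero row F).
So gcd(288, 368) = 16, with Bézout identity −7·368 + 9·288 = 16. Containment (⊇): the Bézout identity exhibits 16 as an element of (288, 368), giving (16) ⊆ (288, 368). Containment (⊆): since 16 | 288 and 16 | 368 (288 = 16·18, 368 = 16·23), every Z-linear combination of 288 and 368 is divisible by 16, so (288, 368) ⊆ (16). Therefore (288, 368) = (16), d = 16.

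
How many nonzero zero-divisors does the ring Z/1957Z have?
Z/1957Z has 120 nonzero zero-divisors

In Z/1957Z each nonzero element is either a unit (gcd with 1957 is 1) or a zero-divisor (gcd > 1). The number of units is φ(1957): factorise 1957 = 19 · 103, so φ(1957) = (19 − 1) · (103 − 1) = 18 · 102 = 1836. The nonzero elements number 1957 − 1 = 1956. Hence the nonzero zero-divisors number 1956 − 1836 = 120.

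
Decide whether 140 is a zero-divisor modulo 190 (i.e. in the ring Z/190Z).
YES

gcd(140, 190) = 10 > 1, so 140 is not a unit in Z/190Z. In Z/nZ every nonzero non-unit is a zero-divisor: explicitly, take b = 190/gcd = 19 ≠ 0 (mod 190); then 140·19 = 2660 = 14·190, i.e. 140·19 ≡ 0 (mod 190). So 140 is a zero-divisor.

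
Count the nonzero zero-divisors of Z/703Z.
In Z/703Z each nonzero element is either a unit (gcd with 703 is 1) or a zero-divisor (gcd > 1). The number of units is φ(703): factorise 703 = 19 · 37, so φ(703) = (19 − 1) · (37 − 1) = 18 · 36 = 648. The nonzero elements number 703 − 1 = 702. Hence the nonzero zero-divisors number 702 − 648 = 54.

Final answer: Z/703Z has 54 nonzero zero-divisors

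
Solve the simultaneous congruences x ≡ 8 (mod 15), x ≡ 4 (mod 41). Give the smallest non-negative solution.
x ≡ 578 (mod 615); the representative in [0, 615) is 578

The moduli 15, 41 are pairwise coprime, so by the CRT there is a unique solution mod 15·41 = 615.
Solve by successive substitution. Start with x ≡ 8 (mod 15).
  Combine with x ≡ 4 (mod 41): write x = 8 + 15·t and require 8 + 15·t ≡ 4 (mod 41), i.e. 15·t ≡ 4 − 8 ≡ 37 (mod 41). Since 15^(−1) ≡ 11 (mod 41), t ≡ 11·37 ≡ 38 (mod 41). So x ≡ 8 + 15·38 = 578 (mod 615).
Unique solution in [0, 615): x = 578.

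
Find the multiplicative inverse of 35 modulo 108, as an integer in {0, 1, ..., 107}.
Apply the extended Euclidean algorithm to (108, 35), tracking rows (r, s, t) with s·108 + t·35 = r. Each division r_prev = q·r_cur + r_new produces the new row as (previous row) − q·(current row):
  row A: (108, 1, 0)   [1·108 + 0·35 = 108]
  row B: (35, 0, 1)   [0·108 + 1·35 = 35]
  108 = 3·35 + 3   → row C = row A − 3·row B = (3, 1, −3)   [check: 1·108 − 3·35 = 3]
  35 = 11·3 + 2   → row D = row B − 11·row C = (2, −11, 34)   [check: −11·108 + 34·35 = 2]
  3 = 1·2 + 1   → row E = row C − 1·row D = (1, 12, −37)   [check: 12·108 − 37·35 = 1]
  2 = 2·1 + 0   → remainder 0, stop. gcd = 1 (last nonzero row E).
The gcd is 1, so 35 is invertible mod 108. The last nonzero row gives 12·108 − 37·35 = 1, so t = −37. So 35^(−1) ≡ −37 ≡ 71 (mod 108). Verify: 35 · 71 = 2485 ≡ 1 (mod 108). ✓

Final answer: 35^(−1) ≡ 71 (mod 108)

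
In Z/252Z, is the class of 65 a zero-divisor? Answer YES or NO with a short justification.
gcd(65, 252) = 1, so 65 is a unit in Z/252Z (it has a multiplicative inverse). A unit cannot be a zero-divisor: if 65·b ≡ 0 then multiplying both sides by 65^(−1) gives b ≡ 0. So 65 is not a zero-divisor.

Final answer: NO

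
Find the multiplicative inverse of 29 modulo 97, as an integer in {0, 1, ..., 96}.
Apply the extended Euclidean algorithm to (97, 29), tracking rows (r, s, t) with s·97 + t·29 = r. Each division r_prev = q·r_cur + r_new produces the new row as (previous row) − q·(current row):
  row A: (97, 1, 0)   [1·97 + 0·29 = 97]
  row B: (29, 0, 1)   [0·97 + 1·29 = 29]
  97 = 3·29 + 10   → row C = row A − 3·row B = (10, 1, −3)   [check: 1·97 − 3·29 = 10]
  29 = 2·10 + 9   → row D = row B − 2·row C = (9, −2, 7)   [check: −2·97 + 7·29 = 9]
  10 = 1·9 + 1   → row E = row C − 1·row D = (1, 3, −10)   [check: 3·97 − 10·29 = 1]
  9 = 9·1 + 0   → remainder 0, stop. gcd = 1 (last nonzero row E).
The gcd is 1, so 29 is invertible mod 97. The last nonzero row gives 3·97 − 10·29 = 1, so t = −10. So 29^(−1) ≡ −10 ≡ 87 (mod 97). Verify: 29 · 87 = 2523 ≡ 1 (mod 97). ✓

Final answer: 29^(−1) ≡ 87 (mod 97)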